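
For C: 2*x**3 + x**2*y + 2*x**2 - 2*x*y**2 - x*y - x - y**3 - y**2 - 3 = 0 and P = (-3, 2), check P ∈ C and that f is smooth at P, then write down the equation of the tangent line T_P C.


Tangent line at P: 19*x + 20*y + 17 = 0.

Step 1: f(-3, 2) = 0, so P lies on C.
Step 2: partial derivatives
  f_x(x, y) = 6*x**2 + 2*x*y + 4*x - 2*y**2 - y - 1, f_y(x, y) = x**2 - 4*x*y - x - 3*y**2 - 2*y.
  f_x(P) = 19, f_y(P) = 20 (gradient nonzero, so P is smooth).
Step 3: tangent line at P: 19·(x − -3) + 20·(y − 2) = 0.
Expanding: 19*x + 20*y + 17 = 0.


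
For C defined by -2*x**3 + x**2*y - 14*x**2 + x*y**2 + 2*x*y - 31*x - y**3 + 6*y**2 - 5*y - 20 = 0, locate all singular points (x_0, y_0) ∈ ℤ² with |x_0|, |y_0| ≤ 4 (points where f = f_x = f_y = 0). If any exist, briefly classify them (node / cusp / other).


Singular points: {(-2, 1)}; classification: node.

Compute partial derivatives:
  f_x = -6*x**2 + 2*x*y - 28*x + y**2 + 2*y - 31.
  f_y = x**2 + 2*x*y + 2*x - 3*y**2 + 12*y - 5.
Scan x_0 ∈ {−4, ..., 4}. For each x_0, f_y(x_0, y) is a polynomial in y; find its integer roots y ∈ {−4, ..., 4}, then test f_x and f at those candidates.
  x = -4: f_y(-4, y) = -3*y**2 + 4*y + 3; no integer root y with |y| ≤ 4.
  x = -3: f_y(-3, y) = -3*y**2 + 6*y - 2; no integer root y with |y| ≤ 4.
  x = -2: f_y(-2, y) = -3*y**2 + 8*y - 5; vanishes at y ∈ {1}. (-2, 1): f_x = 0, f = 0 — SINGULAR.
  x = -1: f_y(-1, y) = -3*y**2 + 10*y - 6; no integer root y with |y| ≤ 4.
  x = 0: f_y(0, y) = -3*y**2 + 12*y - 5; no integer root y with |y| ≤ 4.
  x = 1: f_y(1, y) = -3*y**2 + 14*y - 2; no integer root y with |y| ≤ 4.
  x = 2: f_y(2, y) = -3*y**2 + 16*y + 3; no integer root y with |y| ≤ 4.
  x = 3: f_y(3, y) = -3*y**2 + 18*y + 10; no integer root y with |y| ≤ 4.
  x = 4: f_y(4, y) = -3*y**2 + 20*y + 19; no integer root y with |y| ≤ 4.
Only singular point on the grid: (-2, 1).
Classify: substitute x = -2 + u, y = 1 + v and expand: f = -2*u**3 + u**2*v - u**2 + u*v**2 - v**3 + v**2.
No constant or linear terms (consistent with a singular point). Quadratic part: -u**2 + v**2. Cubic part: -2*u**3 + u**2*v + u*v**2 - v**3.
The quadratic part v**2 - u**2 = (v − u)(v + u) splits into two distinct linear factors, so there are two distinct tangent lines y − 1 = ±(x − -2) — this is a node (ordinary double point).
Classification: node.


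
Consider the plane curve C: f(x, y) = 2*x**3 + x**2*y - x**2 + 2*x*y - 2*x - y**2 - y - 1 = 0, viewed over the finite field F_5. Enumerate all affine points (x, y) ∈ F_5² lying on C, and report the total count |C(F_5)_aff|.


Affine F_5-points: {(1, 3), (1, 4), (4, 1), (4, 2)}; count = 4.

For each of the 25 pairs (x, y) ∈ F_5², evaluate f(x, y) mod 5. Record the zeros.
  x = 0: [0↦4, 1↦2, 2↦3, 3↦2, 4↦4]  zeros at y ∈ ∅
  x = 1: [0↦3, 1↦4, 2↦3, 3↦0, 4↦0]  zeros at y ∈ {3, 4}
  x = 2: [0↦2, 1↦3, 2↦2, 3↦4, 4↦4]  zeros at y ∈ ∅
  x = 3: [0↦3, 1↦1, 2↦2, 3↦1, 4↦3]  zeros at y ∈ ∅
  x = 4: [0↦3, 1↦0, 2↦0, 3↦3, 4↦4]  zeros at y ∈ {1, 2}
Collecting zeros: affine points = {(1, 3), (1, 4), (4, 1), (4, 2)}.
Total count |C(F_5)_aff| = 4.


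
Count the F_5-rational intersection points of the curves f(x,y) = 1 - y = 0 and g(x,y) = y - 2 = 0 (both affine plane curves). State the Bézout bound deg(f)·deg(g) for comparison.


Common zeros: ∅; count = 0; Bézout bound = 1.

deg(f) = 1, deg(g) = 1, so Bézout bound = 1.
Scan x ∈ F_5. For each x, list the y ∈ F_5 with f(x, y) ≡ 0 and those with g(x, y) ≡ 0 (mod 5); the common zeros in that column are the intersection.
  x = 0: f ≡ 0 at y ∈ {1}; g ≡ 0 at y ∈ {2}; common: ∅.
  x = 1: f ≡ 0 at y ∈ {1}; g ≡ 0 at y ∈ {2}; common: ∅.
  x = 2: f ≡ 0 at y ∈ {1}; g ≡ 0 at y ∈ {2}; common: ∅.
  x = 3: f ≡ 0 at y ∈ {1}; g ≡ 0 at y ∈ {2}; common: ∅.
  x = 4: f ≡ 0 at y ∈ {1}; g ≡ 0 at y ∈ {2}; common: ∅.
Collecting: common zeros = ∅, so the count is 0.
Comparison with the Bézout bound: 0 ≤ 1 = deg(f)·deg(g), as expected for curves with no common component (the affine F_5-count falls short of the bound because intersections may lie at infinity, over extension fields, or carry multiplicity).


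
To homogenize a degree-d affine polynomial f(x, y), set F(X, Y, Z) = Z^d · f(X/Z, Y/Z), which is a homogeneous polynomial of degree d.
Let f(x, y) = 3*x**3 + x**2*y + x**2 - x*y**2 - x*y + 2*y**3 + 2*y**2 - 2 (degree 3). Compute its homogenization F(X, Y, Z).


F(X, Y, Z) = 3*X**3 + X**2*Y + X**2*Z - X*Y**2 - X*Y*Z + 2*Y**3 + 2*Y**2*Z - 2*Z**3

deg(f) = 3.
Substitute x = X/Z, y = Y/Z into f, then multiply by Z^3.
  monomial 3·x^3·y^0 ↦ 3·X^3·Y^0·Z^0.
  monomial 1·x^2·y^1 ↦ 1·X^2·Y^1·Z^0.
  monomial 1·x^2·y^0 ↦ 1·X^2·Y^0·Z^1.
  monomial -1·x^1·y^2 ↦ -1·X^1·Y^2·Z^0.
  monomial -1·x^1·y^1 ↦ -1·X^1·Y^1·Z^1.
  monomial 2·x^0·y^3 ↦ 2·X^0·Y^3·Z^0.
  monomial 2·x^0·y^2 ↦ 2·X^0·Y^2·Z^1.
  monomial -2·x^0·y^0 ↦ -2·X^0·Y^0·Z^3.
Collecting: F(X, Y, Z) = 3*X**3 + X**2*Y + X**2*Z - X*Y**2 - X*Y*Z + 2*Y**3 + 2*Y**2*Z - 2*Z**3.


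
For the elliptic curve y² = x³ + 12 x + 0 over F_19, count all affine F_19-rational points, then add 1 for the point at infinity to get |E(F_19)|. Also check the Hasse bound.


Affine points = {(0, 0), (3, 5), (3, 14), (4, 6), (4, 13), (7, 3), (7, 16), (8, 0), (9, 1), (9, 18), (11, 0), (13, 4), (13, 15), (14, 9), (14, 10), (17, 5), (17, 14), (18, 5), (18, 14)}; affine count = 19; |E(F_19)| = 20.

Discriminant check: Δ ∝ 4a³ + 27b² = 4·12³ + 27·0² = 4·1728 + 27·0 ≡ 15 (mod 19). Nonzero ⇒ E is nonsingular.
For each x ∈ F_19, compute rhs = x³ + 12·x + 0 mod 19, then count y ∈ F_19 with y² ≡ rhs.
  x = 0: rhs = 0, matching y values: 0 (1 points).
  x = 1: rhs = 13, matching y values: none (0 points).
  x = 2: rhs = 13, matching y values: none (0 points).
  x = 3: rhs = 6, matching y values: 5, 14 (2 points).
  x = 4: rhs = 17, matching y values: 6, 13 (2 points).
  x = 5: rhs = 14, matching y values: none (0 points).
  x = 6: rhs = 3, matching y values: none (0 points).
  x = 7: rhs = 9, matching y values: 3, 16 (2 points).
  x = 8: rhs = 0, matching y values: 0 (1 points).
  x = 9: rhs = 1, matching y values: 1, 18 (2 points).
  x = 10: rhs = 18, matching y values: none (0 points).
  x = 11: rhs = 0, matching y values: 0 (1 points).
  x = 12: rhs = 10, matching y values: none (0 points).
  x = 13: rhs = 16, matching y values: 4, 15 (2 points).
  x = 14: rhs = 5, matching y values: 9, 10 (2 points).
  x = 15: rhs = 2, matching y values: none (0 points).
  x = 16: rhs = 13, matching y values: none (0 points).
  x = 17: rhs = 6, matching y values: 5, 14 (2 points).
  x = 18: rhs = 6, matching y values: 5, 14 (2 points).
Total affine count: 19.
Full point count |E(F_19)| = 19 + 1 = 20.
Hasse bound: |20 − (19+1)| = |0| = 0 ≤ 2√19 ≈ 8.7178 ✓.


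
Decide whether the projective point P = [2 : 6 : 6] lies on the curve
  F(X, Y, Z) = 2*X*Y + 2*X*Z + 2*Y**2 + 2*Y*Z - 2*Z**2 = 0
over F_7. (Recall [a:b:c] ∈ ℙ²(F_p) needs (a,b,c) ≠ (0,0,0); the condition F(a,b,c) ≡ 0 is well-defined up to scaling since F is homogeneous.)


F(2,6,6) ≡ 1 (mod 7); P is NOT on the curve.

Evaluate F(2, 6, 6) term-by-term (mod 7).
  2*X*Y ↦ 2·2·6·1 = 24
  2*X*Z ↦ 2·2·1·6 = 24
  2*Y**2 ↦ 2·1·36·1 = 72
  2*Y*Z ↦ 2·1·6·6 = 72
  -2*Z**2 ↦ -2·1·1·36 = -72
Sum: F(2, 6, 6) = (24) + (24) + (72) + (72) + (-72) = 120.
Reducing mod 7: 120 ≡ 1 (mod 7).
Since F(a, b, c) ≡ 1 ≠ 0 (mod 7), P does NOT lie on the curve.


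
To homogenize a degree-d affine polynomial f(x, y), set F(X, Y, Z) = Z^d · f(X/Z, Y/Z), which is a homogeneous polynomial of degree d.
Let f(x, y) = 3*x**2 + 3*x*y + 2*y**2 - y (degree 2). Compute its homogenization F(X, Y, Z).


F(X, Y, Z) = 3*X**2 + 3*X*Y + 2*Y**2 - Y*Z

deg(f) = 2.
Substitute x = X/Z, y = Y/Z into f, then multiply by Z^2.
  monomial 3·x^2·y^0 ↦ 3·X^2·Y^0·Z^0.
  monomial 3·x^1·y^1 ↦ 3·X^1·Y^1·Z^0.
  monomial 2·x^0·y^2 ↦ 2·X^0·Y^2·Z^0.
  monomial -1·x^0·y^1 ↦ -1·X^0·Y^1·Z^1.
Collecting: F(X, Y, Z) = 3*X**2 + 3*X*Y + 2*Y**2 - Y*Z.


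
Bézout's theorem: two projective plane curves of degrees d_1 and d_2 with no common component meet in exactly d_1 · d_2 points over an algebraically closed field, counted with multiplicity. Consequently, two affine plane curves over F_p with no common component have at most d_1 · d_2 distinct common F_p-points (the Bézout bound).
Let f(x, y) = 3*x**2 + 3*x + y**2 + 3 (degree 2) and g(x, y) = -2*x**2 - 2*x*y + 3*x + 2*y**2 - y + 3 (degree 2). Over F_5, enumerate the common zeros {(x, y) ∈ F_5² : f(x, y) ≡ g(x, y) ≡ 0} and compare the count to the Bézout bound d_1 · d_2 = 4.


Common zeros: ∅; count = 0; Bézout bound = 4.

deg(f) = 2, deg(g) = 2, so Bézout bound = 4.
Scan x ∈ F_5. For each x, list the y ∈ F_5 with f(x, y) ≡ 0 and those with g(x, y) ≡ 0 (mod 5); the common zeros in that column are the intersection.
  x = 0: f ≡ 0 at y ∈ ∅; g ≡ 0 at y ∈ ∅; common: ∅.
  x = 1: f ≡ 0 at y ∈ {1, 4}; g ≡ 0 at y ∈ ∅; common: ∅.
  x = 2: f ≡ 0 at y ∈ {2, 3}; g ≡ 0 at y ∈ ∅; common: ∅.
  x = 3: f ≡ 0 at y ∈ {1, 4}; g ≡ 0 at y ∈ ∅; common: ∅.
  x = 4: f ≡ 0 at y ∈ ∅; g ≡ 0 at y ∈ ∅; common: ∅.
Collecting: common zeros = ∅, so the count is 0.
Comparison with the Bézout bound: 0 ≤ 4 = deg(f)·deg(g), as expected for curves with no common component (the affine F_5-count falls short of the bound because intersections may lie at infinity, over extension fields, or carry multiplicity).


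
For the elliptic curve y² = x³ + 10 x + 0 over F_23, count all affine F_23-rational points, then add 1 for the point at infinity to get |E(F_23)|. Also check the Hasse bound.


Affine points = {(0, 0), (4, 9), (4, 14), (6, 0), (12, 10), (12, 13), (13, 2), (13, 21), (14, 3), (14, 20), (15, 11), (15, 12), (16, 1), (16, 22), (17, 0), (18, 3), (18, 20), (20, 9), (20, 14), (21, 8), (21, 15), (22, 9), (22, 14)}; affine count = 23; |E(F_23)| = 24.

Discriminant check: Δ ∝ 4a³ + 27b² = 4·10³ + 27·0² = 4·1000 + 27·0 ≡ 21 (mod 23). Nonzero ⇒ E is nonsingular.
For each x ∈ F_23, compute rhs = x³ + 10·x + 0 mod 23, then count y ∈ F_23 with y² ≡ rhs.
  x = 0: rhs = 0, matching y values: 0 (1 points).
  x = 1: rhs = 11, matching y values: none (0 points).
  x = 2: rhs = 5, matching y values: none (0 points).
  x = 3: rhs = 11, matching y values: none (0 points).
  x = 4: rhs = 12, matching y values: 9, 14 (2 points).
  x = 5: rhs = 14, matching y values: none (0 points).
  x = 6: rhs = 0, matching y values: 0 (1 points).
  x = 7: rhs = 22, matching y values: none (0 points).
  x = 8: rhs = 17, matching y values: none (0 points).
  x = 9: rhs = 14, matching y values: none (0 points).
  x = 10: rhs = 19, matching y values: none (0 points).
  x = 11: rhs = 15, matching y values: none (0 points).
  x = 12: rhs = 8, matching y values: 10, 13 (2 points).
  x = 13: rhs = 4, matching y values: 2, 21 (2 points).
  x = 14: rhs = 9, matching y values: 3, 20 (2 points).
  x = 15: rhs = 6, matching y values: 11, 12 (2 points).
  x = 16: rhs = 1, matching y values: 1, 22 (2 points).
  x = 17: rhs = 0, matching y values: 0 (1 points).
  x = 18: rhs = 9, matching y values: 3, 20 (2 points).
  x = 19: rhs = 11, matching y values: none (0 points).
  x = 20: rhs = 12, matching y values: 9, 14 (2 points).
  x = 21: rhs = 18, matching y values: 8, 15 (2 points).
  x = 22: rhs = 12, matching y values: 9, 14 (2 points).
Total affine count: 23.
Full point count |E(F_23)| = 23 + 1 = 24.
Hasse bound: |24 − (23+1)| = |0| = 0 ≤ 2√23 ≈ 9.5917 ✓.


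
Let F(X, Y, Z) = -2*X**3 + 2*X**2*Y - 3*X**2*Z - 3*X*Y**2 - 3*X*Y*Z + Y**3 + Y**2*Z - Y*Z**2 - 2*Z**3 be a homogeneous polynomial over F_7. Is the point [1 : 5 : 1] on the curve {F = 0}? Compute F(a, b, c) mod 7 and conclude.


F(1,5,1) ≡ 2 (mod 7); P is NOT on the curve.

Evaluate F(1, 5, 1) term-by-term (mod 7).
  -2*X**3 ↦ -2·1·1·1 = -2
  2*X**2*Y ↦ 2·1·5·1 = 10
  -3*X**2*Z ↦ -3·1·1·1 = -3
  -3*X*Y**2 ↦ -3·1·25·1 = -75
  -3*X*Y*Z ↦ -3·1·5·1 = -15
  Y**3 ↦ 1·1·125·1 = 125
  Y**2*Z ↦ 1·1·25·1 = 25
  -Y*Z**2 ↦ -1·1·5·1 = -5
  -2*Z**3 ↦ -2·1·1·1 = -2
Sum: F(1, 5, 1) = (-2) + (10) + (-3) + (-75) + (-15) + (125) + (25) + (-5) + (-2) = 58.
Reducing mod 7: 58 ≡ 2 (mod 7).
Since F(a, b, c) ≡ 2 ≠ 0 (mod 7), P does NOT lie on the curve.


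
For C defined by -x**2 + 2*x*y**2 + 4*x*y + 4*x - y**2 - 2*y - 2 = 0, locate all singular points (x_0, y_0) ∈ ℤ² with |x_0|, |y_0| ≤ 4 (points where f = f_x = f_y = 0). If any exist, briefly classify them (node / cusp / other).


Singular points: {(1, -1)}; classification: node.

Compute partial derivatives:
  f_x = -2*x + 2*y**2 + 4*y + 4.
  f_y = 4*x*y + 4*x - 2*y - 2.
Scan x_0 ∈ {−4, ..., 4}. For each x_0, f_y(x_0, y) is a polynomial in y; find its integer roots y ∈ {−4, ..., 4}, then test f_x and f at those candidates.
  x = -4: f_y(-4, y) = -18*y - 18; vanishes at y ∈ {-1}. (-4, -1): f_x = 10 ≠ 0.
  x = -3: f_y(-3, y) = -14*y - 14; vanishes at y ∈ {-1}. (-3, -1): f_x = 8 ≠ 0.
  x = -2: f_y(-2, y) = -10*y - 10; vanishes at y ∈ {-1}. (-2, -1): f_x = 6 ≠ 0.
  x = -1: f_y(-1, y) = -6*y - 6; vanishes at y ∈ {-1}. (-1, -1): f_x = 4 ≠ 0.
  x = 0: f_y(0, y) = -2*y - 2; vanishes at y ∈ {-1}. (0, -1): f_x = 2 ≠ 0.
  x = 1: f_y(1, y) = 2*y + 2; vanishes at y ∈ {-1}. (1, -1): f_x = 0, f = 0 — SINGULAR.
  x = 2: f_y(2, y) = 6*y + 6; vanishes at y ∈ {-1}. (2, -1): f_x = -2 ≠ 0.
  x = 3: f_y(3, y) = 10*y + 10; vanishes at y ∈ {-1}. (3, -1): f_x = -4 ≠ 0.
  x = 4: f_y(4, y) = 14*y + 14; vanishes at y ∈ {-1}. (4, -1): f_x = -6 ≠ 0.
Only singular point on the grid: (1, -1).
Classify: substitute x = 1 + u, y = -1 + v and expand: f = -u**2 + 2*u*v**2 + v**2.
No constant or linear terms (consistent with a singular point). Quadratic part: -u**2 + v**2. Cubic part: 2*u*v**2.
The quadratic part v**2 - u**2 = (v − u)(v + u) splits into two distinct linear factors, so there are two distinct tangent lines y − -1 = ±(x − 1) — this is a node (ordinary double point).
Classification: node.


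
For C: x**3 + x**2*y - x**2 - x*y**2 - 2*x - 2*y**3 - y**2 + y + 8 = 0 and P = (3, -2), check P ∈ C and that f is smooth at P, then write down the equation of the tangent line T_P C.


Tangent line at P: 3*x + 2*y - 5 = 0.

Step 1: f(3, -2) = 0, so P lies on C.
Step 2: partial derivatives
  f_x(x, y) = 3*x**2 + 2*x*y - 2*x - y**2 - 2, f_y(x, y) = x**2 - 2*x*y - 6*y**2 - 2*y + 1.
  f_x(P) = 3, f_y(P) = 2 (gradient nonzero, so P is smooth).
Step 3: tangent line at P: 3·(x − 3) + 2·(y − -2) = 0.
Expanding: 3*x + 2*y - 5 = 0.


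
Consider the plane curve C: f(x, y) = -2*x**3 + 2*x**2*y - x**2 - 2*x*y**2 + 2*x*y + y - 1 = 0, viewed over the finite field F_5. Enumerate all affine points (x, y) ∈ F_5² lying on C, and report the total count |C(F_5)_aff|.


Affine F_5-points: {(0, 1), (3, 1), (3, 4), (4, 0), (4, 2)}; count = 5.

For each of the 25 pairs (x, y) ∈ F_5², evaluate f(x, y) mod 5. Record the zeros.
  x = 0: [0↦4, 1↦0, 2↦1, 3↦2, 4↦3]  zeros at y ∈ {1}
  x = 1: [0↦1, 1↦4, 2↦3, 3↦3, 4↦4]  zeros at y ∈ ∅
  x = 2: [0↦4, 1↦3, 2↦4, 3↦2, 4↦2]  zeros at y ∈ ∅
  x = 3: [0↦1, 1↦0, 2↦2, 3↦2, 4↦0]  zeros at y ∈ {1, 4}
  x = 4: [0↦0, 1↦3, 2↦0, 3↦1, 4↦1]  zeros at y ∈ {0, 2}
Collecting zeros: affine points = {(0, 1), (3, 1), (3, 4), (4, 0), (4, 2)}.
Total count |C(F_5)_aff| = 5.


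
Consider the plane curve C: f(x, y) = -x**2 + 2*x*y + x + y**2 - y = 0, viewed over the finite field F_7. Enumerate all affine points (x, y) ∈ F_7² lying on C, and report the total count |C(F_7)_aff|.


Affine F_7-points: {(0, 0), (0, 1), (1, 0), (1, 6), (3, 1), (5, 6)}; count = 6.

For each of the 49 pairs (x, y) ∈ F_7², evaluate f(x, y) mod 7. Record the zeros.
  x = 0: [0↦0, 1↦0, 2↦2, 3↦6, 4↦5, 5↦6, 6↦2]  zeros at y ∈ {0, 1}
  x = 1: [0↦0, 1↦2, 2↦6, 3↦5, 4↦6, 5↦2, 6↦0]  zeros at y ∈ {0, 6}
  x = 2: [0↦5, 1↦2, 2↦1, 3↦2, 4↦5, 5↦3, 6↦3]  zeros at y ∈ ∅
  x = 3: [0↦1, 1↦0, 2↦1, 3↦4, 4↦2, 5↦2, 6↦4]  zeros at y ∈ {1}
  x = 4: [0↦2, 1↦3, 2↦6, 3↦4, 4↦4, 5↦6, 6↦3]  zeros at y ∈ ∅
  x = 5: [0↦1, 1↦4, 2↦2, 3↦2, 4↦4, 5↦1, 6↦0]  zeros at y ∈ {6}
  x = 6: [0↦5, 1↦3, 2↦3, 3↦5, 4↦2, 5↦1, 6↦2]  zeros at y ∈ ∅
Collecting zeros: affine points = {(0, 0), (0, 1), (1, 0), (1, 6), (3, 1), (5, 6)}.
Total count |C(F_7)_aff| = 6.


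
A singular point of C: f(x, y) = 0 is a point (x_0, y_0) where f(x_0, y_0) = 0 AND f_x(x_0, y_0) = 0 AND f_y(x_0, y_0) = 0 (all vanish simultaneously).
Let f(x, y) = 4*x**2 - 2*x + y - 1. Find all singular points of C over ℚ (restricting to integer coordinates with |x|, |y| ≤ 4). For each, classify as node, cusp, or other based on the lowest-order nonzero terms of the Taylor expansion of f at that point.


No singular points in the scanned grid; C is smooth there.

Compute partial derivatives:
  f_x = 8*x - 2.
  f_y = 1.
f_y = 1 is a nonzero constant, so f_y never vanishes: no point (x, y) can satisfy f = f_x = f_y = 0. In particular no (x, y) ∈ {−4, ..., 4}² is singular; the curve is smooth.


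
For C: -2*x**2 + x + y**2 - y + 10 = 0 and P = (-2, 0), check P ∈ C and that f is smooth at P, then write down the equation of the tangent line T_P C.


Tangent line at P: 9*x - y + 18 = 0.

Step 1: f(-2, 0) = 0, so P lies on C.
Step 2: partial derivatives
  f_x(x, y) = 1 - 4*x, f_y(x, y) = 2*y - 1.
  f_x(P) = 9, f_y(P) = -1 (gradient nonzero, so P is smooth).
Step 3: tangent line at P: 9·(x − -2) + -1·(y − 0) = 0.
Expanding: 9*x - y + 18 = 0.


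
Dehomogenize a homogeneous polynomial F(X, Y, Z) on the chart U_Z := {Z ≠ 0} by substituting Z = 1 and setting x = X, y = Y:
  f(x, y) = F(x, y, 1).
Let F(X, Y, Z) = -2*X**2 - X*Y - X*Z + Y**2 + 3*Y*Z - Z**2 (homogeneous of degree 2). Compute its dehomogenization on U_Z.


f(x, y) = -2*x**2 - x*y - x + y**2 + 3*y - 1

On U_Z we set Z = 1. Each monomial c·X^i·Y^j·Z^k in F becomes c·x^i·y^j·1^k = c·x^i·y^j.
Substituting Z = 1: F(X, Y, 1) = -2*x**2 - x*y - x + y**2 + 3*y - 1.
Note: deg(f) ≤ deg(F) = 2; strict inequality happens when F is divisible by Z (lost terms).


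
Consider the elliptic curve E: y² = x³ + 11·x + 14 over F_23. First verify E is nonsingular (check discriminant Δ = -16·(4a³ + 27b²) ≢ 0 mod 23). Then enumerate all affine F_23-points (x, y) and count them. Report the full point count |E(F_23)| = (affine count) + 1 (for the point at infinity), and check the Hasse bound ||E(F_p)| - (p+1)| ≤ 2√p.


Affine points = {(1, 7), (1, 16), (8, 4), (8, 19), (13, 10), (13, 13), (15, 9), (15, 14), (16, 10), (16, 13), (17, 10), (17, 13), (18, 8), (18, 15), (20, 0), (22, 5), (22, 18)}; affine count = 17; |E(F_23)| = 18.

Discriminant check: Δ ∝ 4a³ + 27b² = 4·11³ + 27·14² = 4·1331 + 27·196 ≡ 13 (mod 23). Nonzero ⇒ E is nonsingular.
For each x ∈ F_23, compute rhs = x³ + 11·x + 14 mod 23, then count y ∈ F_23 with y² ≡ rhs.
  x = 0: rhs = 14, matching y values: none (0 points).
  x = 1: rhs = 3, matching y values: 7, 16 (2 points).
  x = 2: rhs = 21, matching y values: none (0 points).
  x = 3: rhs = 5, matching y values: none (0 points).
  x = 4: rhs = 7, matching y values: none (0 points).
  x = 5: rhs = 10, matching y values: none (0 points).
  x = 6: rhs = 20, matching y values: none (0 points).
  x = 7: rhs = 20, matching y values: none (0 points).
  x = 8: rhs = 16, matching y values: 4, 19 (2 points).
  x = 9: rhs = 14, matching y values: none (0 points).
  x = 10: rhs = 20, matching y values: none (0 points).
  x = 11: rhs = 17, matching y values: none (0 points).
  x = 12: rhs = 11, matching y values: none (0 points).
  x = 13: rhs = 8, matching y values: 10, 13 (2 points).
  x = 14: rhs = 14, matching y values: none (0 points).
  x = 15: rhs = 12, matching y values: 9, 14 (2 points).
  x = 16: rhs = 8, matching y values: 10, 13 (2 points).
  x = 17: rhs = 8, matching y values: 10, 13 (2 points).
  x = 18: rhs = 18, matching y values: 8, 15 (2 points).
  x = 19: rhs = 21, matching y values: none (0 points).
  x = 20: rhs = 0, matching y values: 0 (1 points).
  x = 21: rhs = 7, matching y values: none (0 points).
  x = 22: rhs = 2, matching y values: 5, 18 (2 points).
Total affine count: 17.
Full point count |E(F_23)| = 17 + 1 = 18.
Hasse bound: |18 − (23+1)| = |-6| = 6 ≤ 2√23 ≈ 9.5917 ✓.


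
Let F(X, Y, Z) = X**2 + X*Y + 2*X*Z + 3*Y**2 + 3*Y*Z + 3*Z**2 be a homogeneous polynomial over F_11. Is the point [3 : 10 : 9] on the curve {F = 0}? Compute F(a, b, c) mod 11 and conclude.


F(3,10,9) ≡ 4 (mod 11); P is NOT on the curve.

Evaluate F(3, 10, 9) term-by-term (mod 11).
  X**2 ↦ 1·9·1·1 = 9
  X*Y ↦ 1·3·10·1 = 30
  2*X*Z ↦ 2·3·1·9 = 54
  3*Y**2 ↦ 3·1·100·1 = 300
  3*Y*Z ↦ 3·1·10·9 = 270
  3*Z**2 ↦ 3·1·1·81 = 243
Sum: F(3, 10, 9) = (9) + (30) + (54) + (300) + (270) + (243) = 906.
Reducing mod 11: 906 ≡ 4 (mod 11).
Since F(a, b, c) ≡ 4 ≠ 0 (mod 11), P does NOT lie on the curve.


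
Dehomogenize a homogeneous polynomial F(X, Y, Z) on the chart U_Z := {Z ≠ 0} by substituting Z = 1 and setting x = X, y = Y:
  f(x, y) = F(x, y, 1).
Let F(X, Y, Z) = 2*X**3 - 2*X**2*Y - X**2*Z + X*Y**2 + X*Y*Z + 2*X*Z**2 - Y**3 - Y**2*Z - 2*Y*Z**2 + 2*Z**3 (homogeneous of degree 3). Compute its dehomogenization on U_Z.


f(x, y) = 2*x**3 - 2*x**2*y - x**2 + x*y**2 + x*y + 2*x - y**3 - y**2 - 2*y + 2

On U_Z we set Z = 1. Each monomial c·X^i·Y^j·Z^k in F becomes c·x^i·y^j·1^k = c·x^i·y^j.
Substituting Z = 1: F(X, Y, 1) = 2*x**3 - 2*x**2*y - x**2 + x*y**2 + x*y + 2*x - y**3 - y**2 - 2*y + 2.
Note: deg(f) ≤ deg(F) = 3; strict inequality happens when F is divisible by Z (lost terms).


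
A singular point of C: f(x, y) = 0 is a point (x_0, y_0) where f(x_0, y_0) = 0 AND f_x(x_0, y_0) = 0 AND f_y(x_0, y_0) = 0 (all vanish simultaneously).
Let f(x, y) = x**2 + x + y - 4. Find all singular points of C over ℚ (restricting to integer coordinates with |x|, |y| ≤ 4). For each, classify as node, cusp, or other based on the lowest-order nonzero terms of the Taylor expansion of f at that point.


No singular points in the scanned grid; C is smooth there.

Compute partial derivatives:
  f_x = 2*x + 1.
  f_y = 1.
f_y = 1 is a nonzero constant, so f_y never vanishes: no point (x, y) can satisfy f = f_x = f_y = 0. In particular no (x, y) ∈ {−4, ..., 4}² is singular; the curve is smooth.


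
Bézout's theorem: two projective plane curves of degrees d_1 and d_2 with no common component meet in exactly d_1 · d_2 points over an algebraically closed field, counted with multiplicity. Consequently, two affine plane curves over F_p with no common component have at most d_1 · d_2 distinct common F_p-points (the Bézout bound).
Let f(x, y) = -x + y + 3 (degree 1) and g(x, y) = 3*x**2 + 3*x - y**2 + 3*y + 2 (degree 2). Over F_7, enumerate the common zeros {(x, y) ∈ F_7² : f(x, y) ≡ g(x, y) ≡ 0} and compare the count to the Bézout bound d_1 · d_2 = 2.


Common zeros: ∅; count = 0; Bézout bound = 2.

deg(f) = 1, deg(g) = 2, so Bézout bound = 2.
Scan x ∈ F_7. For each x, list the y ∈ F_7 with f(x, y) ≡ 0 and those with g(x, y) ≡ 0 (mod 7); the common zeros in that column are the intersection.
  x = 0: f ≡ 0 at y ∈ {4}; g ≡ 0 at y ∈ ∅; common: ∅.
  x = 1: f ≡ 0 at y ∈ {5}; g ≡ 0 at y ∈ ∅; common: ∅.
  x = 2: f ≡ 0 at y ∈ {6}; g ≡ 0 at y ∈ ∅; common: ∅.
  x = 3: f ≡ 0 at y ∈ {0}; g ≡ 0 at y ∈ {5}; common: ∅.
  x = 4: f ≡ 0 at y ∈ {1}; g ≡ 0 at y ∈ ∅; common: ∅.
  x = 5: f ≡ 0 at y ∈ {2}; g ≡ 0 at y ∈ ∅; common: ∅.
  x = 6: f ≡ 0 at y ∈ {3}; g ≡ 0 at y ∈ ∅; common: ∅.
Collecting: common zeros = ∅, so the count is 0.
Comparison with the Bézout bound: 0 ≤ 2 = deg(f)·deg(g), as expected for curves with no common component (the affine F_7-count falls short of the bound because intersections may lie at infinity, over extension fields, or carry multiplicity).


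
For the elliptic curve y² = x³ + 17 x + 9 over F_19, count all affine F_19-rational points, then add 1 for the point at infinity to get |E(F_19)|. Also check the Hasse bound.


Affine points = {(0, 3), (0, 16), (3, 7), (3, 12), (6, 2), (6, 17), (8, 7), (8, 12), (9, 6), (9, 13), (10, 1), (10, 18), (11, 8), (11, 11), (16, 8), (16, 11), (17, 9), (17, 10)}; affine count = 18; |E(F_19)| = 19.

Discriminant check: Δ ∝ 4a³ + 27b² = 4·17³ + 27·9² = 4·4913 + 27·81 ≡ 8 (mod 19). Nonzero ⇒ E is nonsingular.
For each x ∈ F_19, compute rhs = x³ + 17·x + 9 mod 19, then count y ∈ F_19 with y² ≡ rhs.
  x = 0: rhs = 9, matching y values: 3, 16 (2 points).
  x = 1: rhs = 8, matching y values: none (0 points).
  x = 2: rhs = 13, matching y values: none (0 points).
  x = 3: rhs = 11, matching y values: 7, 12 (2 points).
  x = 4: rhs = 8, matching y values: none (0 points).
  x = 5: rhs = 10, matching y values: none (0 points).
  x = 6: rhs = 4, matching y values: 2, 17 (2 points).
  x = 7: rhs = 15, matching y values: none (0 points).
  x = 8: rhs = 11, matching y values: 7, 12 (2 points).
  x = 9: rhs = 17, matching y values: 6, 13 (2 points).
  x = 10: rhs = 1, matching y values: 1, 18 (2 points).
  x = 11: rhs = 7, matching y values: 8, 11 (2 points).
  x = 12: rhs = 3, matching y values: none (0 points).
  x = 13: rhs = 14, matching y values: none (0 points).
  x = 14: rhs = 8, matching y values: none (0 points).
  x = 15: rhs = 10, matching y values: none (0 points).
  x = 16: rhs = 7, matching y values: 8, 11 (2 points).
  x = 17: rhs = 5, matching y values: 9, 10 (2 points).
  x = 18: rhs = 10, matching y values: none (0 points).
Total affine count: 18.
Full point count |E(F_19)| = 18 + 1 = 19.
Hasse bound: |19 − (19+1)| = |-1| = 1 ≤ 2√19 ≈ 8.7178 ✓.


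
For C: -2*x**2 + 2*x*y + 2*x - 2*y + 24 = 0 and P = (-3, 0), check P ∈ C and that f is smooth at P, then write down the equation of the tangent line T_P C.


Tangent line at P: 14*x - 8*y + 42 = 0.

Step 1: f(-3, 0) = 0, so P lies on C.
Step 2: partial derivatives
  f_x(x, y) = -4*x + 2*y + 2, f_y(x, y) = 2*x - 2.
  f_x(P) = 14, f_y(P) = -8 (gradient nonzero, so P is smooth).
Step 3: tangent line at P: 14·(x − -3) + -8·(y − 0) = 0.
Expanding: 14*x - 8*y + 42 = 0.


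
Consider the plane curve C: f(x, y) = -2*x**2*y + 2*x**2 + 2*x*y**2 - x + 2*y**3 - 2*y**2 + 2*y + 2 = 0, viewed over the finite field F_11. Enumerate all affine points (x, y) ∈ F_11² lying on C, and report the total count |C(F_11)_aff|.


Affine F_11-points: {(0, 3), (0, 6), (1, 5), (5, 8), (6, 6), (7, 1), (7, 3), (8, 8), (10, 7)}; count = 9.

For each of the 121 pairs (x, y) ∈ F_11², evaluate f(x, y) mod 11. Record the zeros.
  x = 0: [0↦2, 1↦4, 2↦3, 3↦0, 4↦7, 5↦3, 6↦0, 7↦10, 8↦1, 9↦7, 10↦7]  zeros at y ∈ {3, 6}
  x = 1: [0↦3, 1↦5, 2↦8, 3↦2, 4↦10, 5↦0, 6↦6, 7↦7, 8↦4, 9↦9, 10↦1]  zeros at y ∈ {5}
  x = 2: [0↦8, 1↦6, 2↦9, 3↦7, 4↦1, 5↦3, 6↦3, 7↦2, 8↦1, 9↦1, 10↦3]  zeros at y ∈ ∅
  x = 3: [0↦6, 1↦7, 2↦6, 3↦4, 4↦2, 5↦1, 6↦2, 7↦6, 8↦3, 9↦5, 10↦2]  zeros at y ∈ ∅
  x = 4: [0↦8, 1↦8, 2↦10, 3↦4, 4↦2, 5↦5, 6↦3, 7↦8, 8↦10, 9↦10, 10↦9]  zeros at y ∈ ∅
  x = 5: [0↦3, 1↦9, 2↦10, 3↦7, 4↦1, 5↦4, 6↦6, 7↦8, 8↦0, 9↦5, 10↦2]  zeros at y ∈ {8}
  x = 6: [0↦2, 1↦10, 2↦6, 3↦2, 4↦10, 5↦9, 6↦0, 7↦6, 8↦6, 9↦1, 10↦3]  zeros at y ∈ {6}
  x = 7: [0↦5, 1↦0, 2↦9, 3↦0, 4↦7, 5↦9, 6↦7, 7↦2, 8↦6, 9↦9, 10↦1]  zeros at y ∈ {1, 3}
  x = 8: [0↦1, 1↦1, 2↦8, 3↦1, 4↦3, 5↦4, 6↦5, 7↦7, 8↦0, 9↦7, 10↦7]  zeros at y ∈ {8}
  x = 9: [0↦1, 1↦2, 2↦3, 3↦5, 4↦9, 5↦5, 6↦5, 7↦10, 8↦10, 9↦6, 10↦10]  zeros at y ∈ ∅
  x = 10: [0↦5, 1↦3, 2↦5, 3↦1, 4↦3, 5↦1, 6↦7, 7↦0, 8↦3, 9↦6, 10↦10]  zeros at y ∈ {7}
Collecting zeros: affine points = {(0, 3), (0, 6), (1, 5), (5, 8), (6, 6), (7, 1), (7, 3), (8, 8), (10, 7)}.
Total count |C(F_11)_aff| = 9.


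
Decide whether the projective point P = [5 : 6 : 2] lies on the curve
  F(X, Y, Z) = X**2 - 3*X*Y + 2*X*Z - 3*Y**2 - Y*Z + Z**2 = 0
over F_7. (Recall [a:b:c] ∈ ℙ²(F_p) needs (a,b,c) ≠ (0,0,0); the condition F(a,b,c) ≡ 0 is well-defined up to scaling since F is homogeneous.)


F(5,6,2) ≡ 0 (mod 7); P is on the curve.

Evaluate F(5, 6, 2) term-by-term (mod 7).
  X**2 ↦ 1·25·1·1 = 25
  -3*X*Y ↦ -3·5·6·1 = -90
  2*X*Z ↦ 2·5·1·2 = 20
  -3*Y**2 ↦ -3·1·36·1 = -108
  -Y*Z ↦ -1·1·6·2 = -12
  Z**2 ↦ 1·1·1·4 = 4
Sum: F(5, 6, 2) = (25) + (-90) + (20) + (-108) + (-12) + (4) = -161.
Reducing mod 7: -161 ≡ 0 (mod 7).
Since F(a, b, c) ≡ 0 (mod 7), P lies on the curve.


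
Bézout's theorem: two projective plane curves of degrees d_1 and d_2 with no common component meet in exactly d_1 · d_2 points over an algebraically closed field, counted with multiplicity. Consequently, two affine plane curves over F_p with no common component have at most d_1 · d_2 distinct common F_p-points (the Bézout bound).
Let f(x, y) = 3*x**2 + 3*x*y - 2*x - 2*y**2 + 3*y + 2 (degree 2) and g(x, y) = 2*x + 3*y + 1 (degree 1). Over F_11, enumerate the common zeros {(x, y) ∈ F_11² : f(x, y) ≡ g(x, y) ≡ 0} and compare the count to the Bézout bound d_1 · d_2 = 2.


Common zeros: {(3, 5), (6, 3)}; count = 2; Bézout bound = 2.

deg(f) = 2, deg(g) = 1, so Bézout bound = 2.
Scan x ∈ F_11. For each x, list the y ∈ F_11 with f(x, y) ≡ 0 and those with g(x, y) ≡ 0 (mod 11); the common zeros in that column are the intersection.
  x = 0: f ≡ 0 at y ∈ {2, 5}; g ≡ 0 at y ∈ {7}; common: ∅.
  x = 1: f ≡ 0 at y ∈ {6, 8}; g ≡ 0 at y ∈ {10}; common: ∅.
  x = 2: f ≡ 0 at y ∈ ∅; g ≡ 0 at y ∈ {2}; common: ∅.
  x = 3: f ≡ 0 at y ∈ {1, 5}; g ≡ 0 at y ∈ {5}; common: {5}.
  x = 4: f ≡ 0 at y ∈ {1}; g ≡ 0 at y ∈ {8}; common: ∅.
  x = 5: f ≡ 0 at y ∈ ∅; g ≡ 0 at y ∈ {0}; common: ∅.
  x = 6: f ≡ 0 at y ∈ {2, 3}; g ≡ 0 at y ∈ {3}; common: {3}.
  x = 7: f ≡ 0 at y ∈ ∅; g ≡ 0 at y ∈ {6}; common: ∅.
  x = 8: f ≡ 0 at y ∈ ∅; g ≡ 0 at y ∈ {9}; common: ∅.
  x = 9: f ≡ 0 at y ∈ ∅; g ≡ 0 at y ∈ {1}; common: ∅.
  x = 10: f ≡ 0 at y ∈ {3, 8}; g ≡ 0 at y ∈ {4}; common: ∅.
Collecting: common zeros = {(3, 5), (6, 3)}, so the count is 2.
Comparison with the Bézout bound: 2 ≤ 2 = deg(f)·deg(g), as expected for curves with no common component (the bound is attained).


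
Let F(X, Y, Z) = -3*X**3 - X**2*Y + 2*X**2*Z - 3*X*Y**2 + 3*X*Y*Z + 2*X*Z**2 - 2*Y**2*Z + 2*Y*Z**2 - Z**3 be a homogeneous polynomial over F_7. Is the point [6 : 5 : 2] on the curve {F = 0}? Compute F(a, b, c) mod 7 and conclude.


F(6,5,2) ≡ 6 (mod 7); P is NOT on the curve.

Evaluate F(6, 5, 2) term-by-term (mod 7).
  -3*X**3 ↦ -3·216·1·1 = -648
  -X**2*Y ↦ -1·36·5·1 = -180
  2*X**2*Z ↦ 2·36·1·2 = 144
  -3*X*Y**2 ↦ -3·6·25·1 = -450
  3*X*Y*Z ↦ 3·6·5·2 = 180
  2*X*Z**2 ↦ 2·6·1·4 = 48
  -2*Y**2*Z ↦ -2·1·25·2 = -100
  2*Y*Z**2 ↦ 2·1·5·4 = 40
  -Z**3 ↦ -1·1·1·8 = -8
Sum: F(6, 5, 2) = (-648) + (-180) + (144) + (-450) + (180) + (48) + (-100) + (40) + (-8) = -974.
Reducing mod 7: -974 ≡ 6 (mod 7).
Since F(a, b, c) ≡ 6 ≠ 0 (mod 7), P does NOT lie on the curve.


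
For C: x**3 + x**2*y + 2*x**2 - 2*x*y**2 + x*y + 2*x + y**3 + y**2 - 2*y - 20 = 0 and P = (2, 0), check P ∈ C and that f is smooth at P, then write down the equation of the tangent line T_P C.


Tangent line at P: 22*x + 4*y - 44 = 0.

Step 1: f(2, 0) = 0, so P lies on C.
Step 2: partial derivatives
  f_x(x, y) = 3*x**2 + 2*x*y + 4*x - 2*y**2 + y + 2, f_y(x, y) = x**2 - 4*x*y + x + 3*y**2 + 2*y - 2.
  f_x(P) = 22, f_y(P) = 4 (gradient nonzero, so P is smooth).
Step 3: tangent line at P: 22·(x − 2) + 4·(y − 0) = 0.
Expanding: 22*x + 4*y - 44 = 0.


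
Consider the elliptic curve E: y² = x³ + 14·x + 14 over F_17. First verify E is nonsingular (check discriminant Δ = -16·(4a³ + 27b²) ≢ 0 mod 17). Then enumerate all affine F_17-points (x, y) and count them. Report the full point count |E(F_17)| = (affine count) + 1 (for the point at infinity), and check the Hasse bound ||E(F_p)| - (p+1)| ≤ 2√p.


Affine points = {(2, 4), (2, 13), (3, 7), (3, 10), (4, 7), (4, 10), (6, 5), (6, 12), (7, 8), (7, 9), (8, 3), (8, 14), (9, 6), (9, 11), (10, 7), (10, 10), (13, 8), (13, 9), (14, 8), (14, 9), (16, 4), (16, 13)}; affine count = 22; |E(F_17)| = 23.

Discriminant check: Δ ∝ 4a³ + 27b² = 4·14³ + 27·14² = 4·2744 + 27·196 ≡ 16 (mod 17). Nonzero ⇒ E is nonsingular.
For each x ∈ F_17, compute rhs = x³ + 14·x + 14 mod 17, then count y ∈ F_17 with y² ≡ rhs.
  x = 0: rhs = 14, matching y values: none (0 points).
  x = 1: rhs = 12, matching y values: none (0 points).
  x = 2: rhs = 16, matching y values: 4, 13 (2 points).
  x = 3: rhs = 15, matching y values: 7, 10 (2 points).
  x = 4: rhs = 15, matching y values: 7, 10 (2 points).
  x = 5: rhs = 5, matching y values: none (0 points).
  x = 6: rhs = 8, matching y values: 5, 12 (2 points).
  x = 7: rhs = 13, matching y values: 8, 9 (2 points).
  x = 8: rhs = 9, matching y values: 3, 14 (2 points).
  x = 9: rhs = 2, matching y values: 6, 11 (2 points).
  x = 10: rhs = 15, matching y values: 7, 10 (2 points).
  x = 11: rhs = 3, matching y values: none (0 points).
  x = 12: rhs = 6, matching y values: none (0 points).
  x = 13: rhs = 13, matching y values: 8, 9 (2 points).
  x = 14: rhs = 13, matching y values: 8, 9 (2 points).
  x = 15: rhs = 12, matching y values: none (0 points).
  x = 16: rhs = 16, matching y values: 4, 13 (2 points).
Total affine count: 22.
Full point count |E(F_17)| = 22 + 1 = 23.
Hasse bound: |23 − (17+1)| = |5| = 5 ≤ 2√17 ≈ 8.2462 ✓.


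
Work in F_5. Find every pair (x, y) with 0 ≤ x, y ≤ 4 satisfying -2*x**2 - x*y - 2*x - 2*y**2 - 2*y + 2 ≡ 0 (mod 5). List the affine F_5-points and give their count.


Affine F_5-points: {(0, 2), (2, 0), (2, 3), (3, 2), (3, 3)}; count = 5.

For each of the 25 pairs (x, y) ∈ F_5², evaluate f(x, y) mod 5. Record the zeros.
  x = 0: [0↦2, 1↦3, 2↦0, 3↦3, 4↦2]  zeros at y ∈ {2}
  x = 1: [0↦3, 1↦3, 2↦4, 3↦1, 4↦4]  zeros at y ∈ ∅
  x = 2: [0↦0, 1↦4, 2↦4, 3↦0, 4↦2]  zeros at y ∈ {0, 3}
  x = 3: [0↦3, 1↦1, 2↦0, 3↦0, 4↦1]  zeros at y ∈ {2, 3}
  x = 4: [0↦2, 1↦4, 2↦2, 3↦1, 4↦1]  zeros at y ∈ ∅
Collecting zeros: affine points = {(0, 2), (2, 0), (2, 3), (3, 2), (3, 3)}.
Total count |C(F_5)_aff| = 5.


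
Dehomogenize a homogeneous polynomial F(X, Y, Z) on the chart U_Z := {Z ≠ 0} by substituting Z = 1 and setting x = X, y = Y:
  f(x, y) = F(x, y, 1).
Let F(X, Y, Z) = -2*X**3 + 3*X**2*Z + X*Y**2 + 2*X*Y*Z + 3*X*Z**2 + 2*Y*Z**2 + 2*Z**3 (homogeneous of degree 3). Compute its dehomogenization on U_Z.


f(x, y) = -2*x**3 + 3*x**2 + x*y**2 + 2*x*y + 3*x + 2*y + 2

On U_Z we set Z = 1. Each monomial c·X^i·Y^j·Z^k in F becomes c·x^i·y^j·1^k = c·x^i·y^j.
Substituting Z = 1: F(X, Y, 1) = -2*x**3 + 3*x**2 + x*y**2 + 2*x*y + 3*x + 2*y + 2.
Note: deg(f) ≤ deg(F) = 3; strict inequality happens when F is divisible by Z (lost terms).


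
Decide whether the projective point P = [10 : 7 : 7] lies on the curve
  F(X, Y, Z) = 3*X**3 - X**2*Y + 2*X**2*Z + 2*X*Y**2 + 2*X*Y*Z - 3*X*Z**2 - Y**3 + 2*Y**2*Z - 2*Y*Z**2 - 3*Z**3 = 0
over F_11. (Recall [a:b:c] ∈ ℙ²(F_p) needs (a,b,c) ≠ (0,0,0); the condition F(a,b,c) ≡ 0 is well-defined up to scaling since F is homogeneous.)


F(10,7,7) ≡ 2 (mod 11); P is NOT on the curve.

Evaluate F(10, 7, 7) term-by-term (mod 11).
  3*X**3 ↦ 3·1000·1·1 = 3000
  -X**2*Y ↦ -1·100·7·1 = -700
  2*X**2*Z ↦ 2·100·1·7 = 1400
  2*X*Y**2 ↦ 2·10·49·1 = 980
  2*X*Y*Z ↦ 2·10·7·7 = 980
  -3*X*Z**2 ↦ -3·10·1·49 = -1470
  -Y**3 ↦ -1·1·343·1 = -343
  2*Y**2*Z ↦ 2·1·49·7 = 686
  -2*Y*Z**2 ↦ -2·1·7·49 = -686
  -3*Z**3 ↦ -3·1·1·343 = -1029
Sum: F(10, 7, 7) = (3000) + (-700) + (1400) + (980) + (980) + (-1470) + (-343) + (686) + (-686) + (-1029) = 2818.
Reducing mod 11: 2818 ≡ 2 (mod 11).
Since F(a, b, c) ≡ 2 ≠ 0 (mod 11), P does NOT lie on the curve.


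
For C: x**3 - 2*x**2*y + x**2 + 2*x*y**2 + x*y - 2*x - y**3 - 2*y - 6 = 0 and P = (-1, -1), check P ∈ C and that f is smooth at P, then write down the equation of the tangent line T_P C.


Tangent line at P: -4*x - 4*y - 8 = 0.

Step 1: f(-1, -1) = 0, so P lies on C.
Step 2: partial derivatives
  f_x(x, y) = 3*x**2 - 4*x*y + 2*x + 2*y**2 + y - 2, f_y(x, y) = -2*x**2 + 4*x*y + x - 3*y**2 - 2.
  f_x(P) = -4, f_y(P) = -4 (gradient nonzero, so P is smooth).
Step 3: tangent line at P: -4·(x − -1) + -4·(y − -1) = 0.
Expanding: -4*x - 4*y - 8 = 0.


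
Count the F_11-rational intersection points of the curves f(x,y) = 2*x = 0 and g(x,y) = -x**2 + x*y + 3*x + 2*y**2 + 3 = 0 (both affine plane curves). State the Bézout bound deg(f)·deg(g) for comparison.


Common zeros: {(0, 2), (0, 9)}; count = 2; Bézout bound = 2.

deg(f) = 1, deg(g) = 2, so Bézout bound = 2.
Scan x ∈ F_11. For each x, list the y ∈ F_11 with f(x, y) ≡ 0 and those with g(x, y) ≡ 0 (mod 11); the common zeros in that column are the intersection.
  x = 0: f ≡ 0 at y ∈ {0, 1, 2, 3, 4, 5, 6, 7, 8, 9, 10}; g ≡ 0 at y ∈ {2, 9}; common: {2, 9}.
  x = 1: f ≡ 0 at y ∈ ∅; g ≡ 0 at y ∈ {7, 9}; common: ∅.
  x = 2: f ≡ 0 at y ∈ ∅; g ≡ 0 at y ∈ ∅; common: ∅.
  x = 3: f ≡ 0 at y ∈ ∅; g ≡ 0 at y ∈ ∅; common: ∅.
  x = 4: f ≡ 0 at y ∈ ∅; g ≡ 0 at y ∈ ∅; common: ∅.
  x = 5: f ≡ 0 at y ∈ ∅; g ≡ 0 at y ∈ {1, 2}; common: ∅.
  x = 6: f ≡ 0 at y ∈ ∅; g ≡ 0 at y ∈ ∅; common: ∅.
  x = 7: f ≡ 0 at y ∈ ∅; g ≡ 0 at y ∈ ∅; common: ∅.
  x = 8: f ≡ 0 at y ∈ ∅; g ≡ 0 at y ∈ ∅; common: ∅.
  x = 9: f ≡ 0 at y ∈ ∅; g ≡ 0 at y ∈ {5, 7}; common: ∅.
  x = 10: f ≡ 0 at y ∈ ∅; g ≡ 0 at y ∈ {1, 5}; common: ∅.
Collecting: common zeros = {(0, 2), (0, 9)}, so the count is 2.
Comparison with the Bézout bound: 2 ≤ 2 = deg(f)·deg(g), as expected for curves with no common component (the bound is attained).


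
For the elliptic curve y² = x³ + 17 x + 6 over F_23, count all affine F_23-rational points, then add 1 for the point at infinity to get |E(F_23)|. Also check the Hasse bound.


Affine points = {(0, 11), (0, 12), (1, 1), (1, 22), (2, 5), (2, 18), (4, 0), (5, 3), (5, 20), (6, 5), (6, 18), (7, 10), (7, 13), (10, 7), (10, 16), (11, 11), (11, 12), (12, 11), (12, 12), (13, 3), (13, 20), (15, 5), (15, 18), (16, 2), (16, 21), (18, 7), (18, 16), (19, 9), (19, 14)}; affine count = 29; |E(F_23)| = 30.

Discriminant check: Δ ∝ 4a³ + 27b² = 4·17³ + 27·6² = 4·4913 + 27·36 ≡ 16 (mod 23). Nonzero ⇒ E is nonsingular.
For each x ∈ F_23, compute rhs = x³ + 17·x + 6 mod 23, then count y ∈ F_23 with y² ≡ rhs.
  x = 0: rhs = 6, matching y values: 11, 12 (2 points).
  x = 1: rhs = 1, matching y values: 1, 22 (2 points).
  x = 2: rhs = 2, matching y values: 5, 18 (2 points).
  x = 3: rhs = 15, matching y values: none (0 points).
  x = 4: rhs = 0, matching y values: 0 (1 points).
  x = 5: rhs = 9, matching y values: 3, 20 (2 points).
  x = 6: rhs = 2, matching y values: 5, 18 (2 points).
  x = 7: rhs = 8, matching y values: 10, 13 (2 points).
  x = 8: rhs = 10, matching y values: none (0 points).
  x = 9: rhs = 14, matching y values: none (0 points).
  x = 10: rhs = 3, matching y values: 7, 16 (2 points).
  x = 11: rhs = 6, matching y values: 11, 12 (2 points).
  x = 12: rhs = 6, matching y values: 11, 12 (2 points).
  x = 13: rhs = 9, matching y values: 3, 20 (2 points).
  x = 14: rhs = 21, matching y values: none (0 points).
  x = 15: rhs = 2, matching y values: 5, 18 (2 points).
  x = 16: rhs = 4, matching y values: 2, 21 (2 points).
  x = 17: rhs = 10, matching y values: none (0 points).
  x = 18: rhs = 3, matching y values: 7, 16 (2 points).
  x = 19: rhs = 12, matching y values: 9, 14 (2 points).
  x = 20: rhs = 20, matching y values: none (0 points).
  x = 21: rhs = 10, matching y values: none (0 points).
  x = 22: rhs = 11, matching y values: none (0 points).
Total affine count: 29.
Full point count |E(F_23)| = 29 + 1 = 30.
Hasse bound: |30 − (23+1)| = |6| = 6 ≤ 2√23 ≈ 9.5917 ✓.
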